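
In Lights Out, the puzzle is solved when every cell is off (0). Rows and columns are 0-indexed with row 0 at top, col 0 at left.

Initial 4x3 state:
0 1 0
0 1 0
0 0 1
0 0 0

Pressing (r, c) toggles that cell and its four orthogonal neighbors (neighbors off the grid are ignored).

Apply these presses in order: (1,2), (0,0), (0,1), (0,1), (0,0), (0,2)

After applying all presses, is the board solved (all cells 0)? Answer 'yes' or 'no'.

After press 1 at (1,2):
0 1 1
0 0 1
0 0 0
0 0 0

After press 2 at (0,0):
1 0 1
1 0 1
0 0 0
0 0 0

After press 3 at (0,1):
0 1 0
1 1 1
0 0 0
0 0 0

After press 4 at (0,1):
1 0 1
1 0 1
0 0 0
0 0 0

After press 5 at (0,0):
0 1 1
0 0 1
0 0 0
0 0 0

After press 6 at (0,2):
0 0 0
0 0 0
0 0 0
0 0 0

Lights still on: 0

Answer: yes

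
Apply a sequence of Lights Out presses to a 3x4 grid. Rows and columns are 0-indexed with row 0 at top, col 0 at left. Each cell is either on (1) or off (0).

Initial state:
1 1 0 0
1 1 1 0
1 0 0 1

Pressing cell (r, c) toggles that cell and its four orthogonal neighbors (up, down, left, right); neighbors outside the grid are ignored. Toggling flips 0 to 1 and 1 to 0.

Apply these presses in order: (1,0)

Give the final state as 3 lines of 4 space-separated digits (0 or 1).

After press 1 at (1,0):
0 1 0 0
0 0 1 0
0 0 0 1

Answer: 0 1 0 0
0 0 1 0
0 0 0 1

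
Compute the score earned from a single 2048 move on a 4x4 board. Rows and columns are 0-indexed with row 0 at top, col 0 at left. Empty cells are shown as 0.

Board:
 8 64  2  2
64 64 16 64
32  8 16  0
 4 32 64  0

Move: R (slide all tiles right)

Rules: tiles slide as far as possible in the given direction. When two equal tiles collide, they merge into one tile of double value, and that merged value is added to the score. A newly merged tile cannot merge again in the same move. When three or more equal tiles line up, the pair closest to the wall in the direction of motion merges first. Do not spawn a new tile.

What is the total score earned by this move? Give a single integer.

Slide right:
row 0: [8, 64, 2, 2] -> [0, 8, 64, 4]  score +4 (running 4)
row 1: [64, 64, 16, 64] -> [0, 128, 16, 64]  score +128 (running 132)
row 2: [32, 8, 16, 0] -> [0, 32, 8, 16]  score +0 (running 132)
row 3: [4, 32, 64, 0] -> [0, 4, 32, 64]  score +0 (running 132)
Board after move:
  0   8  64   4
  0 128  16  64
  0  32   8  16
  0   4  32  64

Answer: 132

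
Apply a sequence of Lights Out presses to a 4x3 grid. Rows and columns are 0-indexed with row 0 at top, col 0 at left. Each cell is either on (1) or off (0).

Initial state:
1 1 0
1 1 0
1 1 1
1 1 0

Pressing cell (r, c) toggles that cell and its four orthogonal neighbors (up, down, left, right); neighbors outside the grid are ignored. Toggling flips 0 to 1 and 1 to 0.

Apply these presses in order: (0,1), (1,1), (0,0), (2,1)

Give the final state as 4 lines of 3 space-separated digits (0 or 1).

After press 1 at (0,1):
0 0 1
1 0 0
1 1 1
1 1 0

After press 2 at (1,1):
0 1 1
0 1 1
1 0 1
1 1 0

After press 3 at (0,0):
1 0 1
1 1 1
1 0 1
1 1 0

After press 4 at (2,1):
1 0 1
1 0 1
0 1 0
1 0 0

Answer: 1 0 1
1 0 1
0 1 0
1 0 0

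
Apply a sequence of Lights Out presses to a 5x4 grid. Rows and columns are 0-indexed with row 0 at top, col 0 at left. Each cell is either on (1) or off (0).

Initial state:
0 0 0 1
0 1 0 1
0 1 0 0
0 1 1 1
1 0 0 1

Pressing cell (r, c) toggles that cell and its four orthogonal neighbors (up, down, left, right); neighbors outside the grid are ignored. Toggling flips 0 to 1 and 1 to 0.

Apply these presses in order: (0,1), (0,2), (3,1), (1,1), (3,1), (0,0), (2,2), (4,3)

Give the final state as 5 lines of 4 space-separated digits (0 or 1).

Answer: 0 0 0 0
0 1 1 1
0 1 1 1
0 1 0 0
1 0 1 0

Derivation:
After press 1 at (0,1):
1 1 1 1
0 0 0 1
0 1 0 0
0 1 1 1
1 0 0 1

After press 2 at (0,2):
1 0 0 0
0 0 1 1
0 1 0 0
0 1 1 1
1 0 0 1

After press 3 at (3,1):
1 0 0 0
0 0 1 1
0 0 0 0
1 0 0 1
1 1 0 1

After press 4 at (1,1):
1 1 0 0
1 1 0 1
0 1 0 0
1 0 0 1
1 1 0 1

After press 5 at (3,1):
1 1 0 0
1 1 0 1
0 0 0 0
0 1 1 1
1 0 0 1

After press 6 at (0,0):
0 0 0 0
0 1 0 1
0 0 0 0
0 1 1 1
1 0 0 1

After press 7 at (2,2):
0 0 0 0
0 1 1 1
0 1 1 1
0 1 0 1
1 0 0 1

After press 8 at (4,3):
0 0 0 0
0 1 1 1
0 1 1 1
0 1 0 0
1 0 1 0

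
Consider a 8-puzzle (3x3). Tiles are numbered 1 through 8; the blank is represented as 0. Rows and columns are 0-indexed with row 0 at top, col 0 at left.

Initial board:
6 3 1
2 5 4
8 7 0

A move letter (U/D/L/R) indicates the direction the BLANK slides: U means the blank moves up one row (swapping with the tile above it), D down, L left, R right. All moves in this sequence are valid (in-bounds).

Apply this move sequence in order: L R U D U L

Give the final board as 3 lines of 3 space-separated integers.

Answer: 6 3 1
2 0 5
8 7 4

Derivation:
After move 1 (L):
6 3 1
2 5 4
8 0 7

After move 2 (R):
6 3 1
2 5 4
8 7 0

After move 3 (U):
6 3 1
2 5 0
8 7 4

After move 4 (D):
6 3 1
2 5 4
8 7 0

After move 5 (U):
6 3 1
2 5 0
8 7 4

After move 6 (L):
6 3 1
2 0 5
8 7 4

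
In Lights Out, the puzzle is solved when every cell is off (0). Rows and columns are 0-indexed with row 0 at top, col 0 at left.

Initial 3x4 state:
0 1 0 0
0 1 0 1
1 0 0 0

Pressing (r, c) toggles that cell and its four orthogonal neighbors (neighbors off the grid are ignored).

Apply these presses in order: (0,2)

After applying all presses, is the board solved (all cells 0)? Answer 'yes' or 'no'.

After press 1 at (0,2):
0 0 1 1
0 1 1 1
1 0 0 0

Lights still on: 6

Answer: no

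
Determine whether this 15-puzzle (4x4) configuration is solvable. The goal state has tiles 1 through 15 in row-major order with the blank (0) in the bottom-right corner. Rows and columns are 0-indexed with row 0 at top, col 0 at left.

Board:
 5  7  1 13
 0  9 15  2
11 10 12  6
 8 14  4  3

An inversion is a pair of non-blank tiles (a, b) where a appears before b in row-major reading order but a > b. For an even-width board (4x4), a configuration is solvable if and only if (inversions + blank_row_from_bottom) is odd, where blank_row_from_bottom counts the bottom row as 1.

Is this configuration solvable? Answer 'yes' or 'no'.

Inversions: 52
Blank is in row 1 (0-indexed from top), which is row 3 counting from the bottom (bottom = 1).
52 + 3 = 55, which is odd, so the puzzle is solvable.

Answer: yes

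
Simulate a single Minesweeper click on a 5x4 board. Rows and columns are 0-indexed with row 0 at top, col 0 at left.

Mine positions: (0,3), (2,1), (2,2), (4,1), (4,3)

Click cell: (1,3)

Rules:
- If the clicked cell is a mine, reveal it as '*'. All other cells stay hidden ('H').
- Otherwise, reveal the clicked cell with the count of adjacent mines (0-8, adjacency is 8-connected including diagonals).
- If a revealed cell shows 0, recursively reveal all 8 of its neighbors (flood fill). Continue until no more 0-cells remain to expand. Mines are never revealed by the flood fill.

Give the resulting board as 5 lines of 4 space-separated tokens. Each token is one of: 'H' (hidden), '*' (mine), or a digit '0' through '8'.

H H H H
H H H 2
H H H H
H H H H
H H H H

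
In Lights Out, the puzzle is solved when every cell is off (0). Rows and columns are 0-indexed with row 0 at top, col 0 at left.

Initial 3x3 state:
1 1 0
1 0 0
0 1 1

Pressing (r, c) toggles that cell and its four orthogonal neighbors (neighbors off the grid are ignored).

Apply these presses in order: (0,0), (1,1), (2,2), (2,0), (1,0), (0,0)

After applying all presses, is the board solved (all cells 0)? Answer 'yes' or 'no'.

Answer: yes

Derivation:
After press 1 at (0,0):
0 0 0
0 0 0
0 1 1

After press 2 at (1,1):
0 1 0
1 1 1
0 0 1

After press 3 at (2,2):
0 1 0
1 1 0
0 1 0

After press 4 at (2,0):
0 1 0
0 1 0
1 0 0

After press 5 at (1,0):
1 1 0
1 0 0
0 0 0

After press 6 at (0,0):
0 0 0
0 0 0
0 0 0

Lights still on: 0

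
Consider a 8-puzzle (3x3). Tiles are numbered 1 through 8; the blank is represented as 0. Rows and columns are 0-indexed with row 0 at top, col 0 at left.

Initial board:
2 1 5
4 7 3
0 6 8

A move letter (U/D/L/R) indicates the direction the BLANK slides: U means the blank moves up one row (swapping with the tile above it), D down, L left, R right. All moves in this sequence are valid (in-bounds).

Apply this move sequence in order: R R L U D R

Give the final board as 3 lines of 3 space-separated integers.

Answer: 2 1 5
4 7 3
6 8 0

Derivation:
After move 1 (R):
2 1 5
4 7 3
6 0 8

After move 2 (R):
2 1 5
4 7 3
6 8 0

After move 3 (L):
2 1 5
4 7 3
6 0 8

After move 4 (U):
2 1 5
4 0 3
6 7 8

After move 5 (D):
2 1 5
4 7 3
6 0 8

After move 6 (R):
2 1 5
4 7 3
6 8 0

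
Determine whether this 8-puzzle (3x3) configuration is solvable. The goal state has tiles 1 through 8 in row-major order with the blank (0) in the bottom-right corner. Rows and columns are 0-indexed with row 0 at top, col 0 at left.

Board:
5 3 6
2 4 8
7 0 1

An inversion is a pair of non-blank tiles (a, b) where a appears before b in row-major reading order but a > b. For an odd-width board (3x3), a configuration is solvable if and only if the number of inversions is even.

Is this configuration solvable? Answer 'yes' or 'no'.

Inversions (pairs i<j in row-major order where tile[i] > tile[j] > 0): 14
14 is even, so the puzzle is solvable.

Answer: yes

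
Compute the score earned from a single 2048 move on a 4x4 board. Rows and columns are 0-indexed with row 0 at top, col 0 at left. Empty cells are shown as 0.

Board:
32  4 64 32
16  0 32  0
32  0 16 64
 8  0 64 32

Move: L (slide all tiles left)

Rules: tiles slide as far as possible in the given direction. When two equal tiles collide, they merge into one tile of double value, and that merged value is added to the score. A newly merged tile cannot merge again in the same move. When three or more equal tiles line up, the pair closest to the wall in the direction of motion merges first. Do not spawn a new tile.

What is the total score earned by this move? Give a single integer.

Slide left:
row 0: [32, 4, 64, 32] -> [32, 4, 64, 32]  score +0 (running 0)
row 1: [16, 0, 32, 0] -> [16, 32, 0, 0]  score +0 (running 0)
row 2: [32, 0, 16, 64] -> [32, 16, 64, 0]  score +0 (running 0)
row 3: [8, 0, 64, 32] -> [8, 64, 32, 0]  score +0 (running 0)
Board after move:
32  4 64 32
16 32  0  0
32 16 64  0
 8 64 32  0

Answer: 0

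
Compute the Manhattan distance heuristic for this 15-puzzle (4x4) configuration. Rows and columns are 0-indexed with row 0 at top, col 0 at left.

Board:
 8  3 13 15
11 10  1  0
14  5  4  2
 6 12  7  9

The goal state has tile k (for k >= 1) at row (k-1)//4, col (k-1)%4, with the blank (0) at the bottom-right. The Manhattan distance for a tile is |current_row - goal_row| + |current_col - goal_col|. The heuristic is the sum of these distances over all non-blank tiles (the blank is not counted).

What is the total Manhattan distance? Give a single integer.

Answer: 44

Derivation:
Tile 8: (0,0)->(1,3) = 4
Tile 3: (0,1)->(0,2) = 1
Tile 13: (0,2)->(3,0) = 5
Tile 15: (0,3)->(3,2) = 4
Tile 11: (1,0)->(2,2) = 3
Tile 10: (1,1)->(2,1) = 1
Tile 1: (1,2)->(0,0) = 3
Tile 14: (2,0)->(3,1) = 2
Tile 5: (2,1)->(1,0) = 2
Tile 4: (2,2)->(0,3) = 3
Tile 2: (2,3)->(0,1) = 4
Tile 6: (3,0)->(1,1) = 3
Tile 12: (3,1)->(2,3) = 3
Tile 7: (3,2)->(1,2) = 2
Tile 9: (3,3)->(2,0) = 4
Sum: 4 + 1 + 5 + 4 + 3 + 1 + 3 + 2 + 2 + 3 + 4 + 3 + 3 + 2 + 4 = 44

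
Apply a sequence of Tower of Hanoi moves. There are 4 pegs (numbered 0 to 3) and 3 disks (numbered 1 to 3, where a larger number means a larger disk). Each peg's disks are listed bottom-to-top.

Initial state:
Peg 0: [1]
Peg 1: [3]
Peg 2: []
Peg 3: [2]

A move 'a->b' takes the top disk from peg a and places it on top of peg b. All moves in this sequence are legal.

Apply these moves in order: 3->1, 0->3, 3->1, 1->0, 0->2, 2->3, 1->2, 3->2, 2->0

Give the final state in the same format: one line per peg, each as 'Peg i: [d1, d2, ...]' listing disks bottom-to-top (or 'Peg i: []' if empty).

Answer: Peg 0: [1]
Peg 1: [3]
Peg 2: [2]
Peg 3: []

Derivation:
After move 1 (3->1):
Peg 0: [1]
Peg 1: [3, 2]
Peg 2: []
Peg 3: []

After move 2 (0->3):
Peg 0: []
Peg 1: [3, 2]
Peg 2: []
Peg 3: [1]

After move 3 (3->1):
Peg 0: []
Peg 1: [3, 2, 1]
Peg 2: []
Peg 3: []

After move 4 (1->0):
Peg 0: [1]
Peg 1: [3, 2]
Peg 2: []
Peg 3: []

After move 5 (0->2):
Peg 0: []
Peg 1: [3, 2]
Peg 2: [1]
Peg 3: []

After move 6 (2->3):
Peg 0: []
Peg 1: [3, 2]
Peg 2: []
Peg 3: [1]

After move 7 (1->2):
Peg 0: []
Peg 1: [3]
Peg 2: [2]
Peg 3: [1]

After move 8 (3->2):
Peg 0: []
Peg 1: [3]
Peg 2: [2, 1]
Peg 3: []

After move 9 (2->0):
Peg 0: [1]
Peg 1: [3]
Peg 2: [2]
Peg 3: []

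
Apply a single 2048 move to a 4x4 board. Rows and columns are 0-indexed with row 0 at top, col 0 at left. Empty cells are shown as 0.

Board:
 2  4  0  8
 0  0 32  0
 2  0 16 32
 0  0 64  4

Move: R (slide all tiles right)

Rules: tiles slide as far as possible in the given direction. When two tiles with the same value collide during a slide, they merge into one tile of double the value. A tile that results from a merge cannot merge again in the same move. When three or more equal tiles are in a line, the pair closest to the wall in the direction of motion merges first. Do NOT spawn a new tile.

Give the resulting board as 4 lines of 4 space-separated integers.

Slide right:
row 0: [2, 4, 0, 8] -> [0, 2, 4, 8]
row 1: [0, 0, 32, 0] -> [0, 0, 0, 32]
row 2: [2, 0, 16, 32] -> [0, 2, 16, 32]
row 3: [0, 0, 64, 4] -> [0, 0, 64, 4]

Answer:  0  2  4  8
 0  0  0 32
 0  2 16 32
 0  0 64  4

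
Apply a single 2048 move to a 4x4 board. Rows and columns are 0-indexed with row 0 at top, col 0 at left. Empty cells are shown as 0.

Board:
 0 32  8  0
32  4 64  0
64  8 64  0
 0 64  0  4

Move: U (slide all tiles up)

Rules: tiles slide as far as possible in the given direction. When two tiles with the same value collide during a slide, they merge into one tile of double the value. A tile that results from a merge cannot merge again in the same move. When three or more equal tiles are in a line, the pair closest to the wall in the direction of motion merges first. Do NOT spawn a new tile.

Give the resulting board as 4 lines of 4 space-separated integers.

Slide up:
col 0: [0, 32, 64, 0] -> [32, 64, 0, 0]
col 1: [32, 4, 8, 64] -> [32, 4, 8, 64]
col 2: [8, 64, 64, 0] -> [8, 128, 0, 0]
col 3: [0, 0, 0, 4] -> [4, 0, 0, 0]

Answer:  32  32   8   4
 64   4 128   0
  0   8   0   0
  0  64   0   0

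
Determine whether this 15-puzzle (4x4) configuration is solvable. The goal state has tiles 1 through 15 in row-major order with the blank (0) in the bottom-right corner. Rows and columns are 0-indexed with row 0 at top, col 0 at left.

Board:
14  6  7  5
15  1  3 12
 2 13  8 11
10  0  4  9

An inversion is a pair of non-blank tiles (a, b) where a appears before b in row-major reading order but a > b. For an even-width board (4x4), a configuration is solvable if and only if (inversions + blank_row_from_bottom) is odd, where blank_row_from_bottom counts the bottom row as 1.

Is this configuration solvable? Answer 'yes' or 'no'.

Answer: no

Derivation:
Inversions: 55
Blank is in row 3 (0-indexed from top), which is row 1 counting from the bottom (bottom = 1).
55 + 1 = 56, which is even, so the puzzle is not solvable.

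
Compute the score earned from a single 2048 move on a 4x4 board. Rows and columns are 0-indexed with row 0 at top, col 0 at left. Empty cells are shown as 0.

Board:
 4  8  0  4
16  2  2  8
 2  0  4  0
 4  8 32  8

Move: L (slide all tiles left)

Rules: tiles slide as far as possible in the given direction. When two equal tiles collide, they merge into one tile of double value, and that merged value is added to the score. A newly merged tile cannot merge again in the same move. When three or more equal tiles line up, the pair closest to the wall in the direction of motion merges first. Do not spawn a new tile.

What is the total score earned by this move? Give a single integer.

Slide left:
row 0: [4, 8, 0, 4] -> [4, 8, 4, 0]  score +0 (running 0)
row 1: [16, 2, 2, 8] -> [16, 4, 8, 0]  score +4 (running 4)
row 2: [2, 0, 4, 0] -> [2, 4, 0, 0]  score +0 (running 4)
row 3: [4, 8, 32, 8] -> [4, 8, 32, 8]  score +0 (running 4)
Board after move:
 4  8  4  0
16  4  8  0
 2  4  0  0
 4  8 32  8

Answer: 4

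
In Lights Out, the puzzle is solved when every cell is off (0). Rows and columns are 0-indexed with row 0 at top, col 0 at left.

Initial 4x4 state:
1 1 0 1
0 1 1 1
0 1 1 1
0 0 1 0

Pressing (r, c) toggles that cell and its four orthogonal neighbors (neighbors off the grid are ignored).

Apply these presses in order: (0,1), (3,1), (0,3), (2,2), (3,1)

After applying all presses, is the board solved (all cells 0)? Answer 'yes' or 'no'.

After press 1 at (0,1):
0 0 1 1
0 0 1 1
0 1 1 1
0 0 1 0

After press 2 at (3,1):
0 0 1 1
0 0 1 1
0 0 1 1
1 1 0 0

After press 3 at (0,3):
0 0 0 0
0 0 1 0
0 0 1 1
1 1 0 0

After press 4 at (2,2):
0 0 0 0
0 0 0 0
0 1 0 0
1 1 1 0

After press 5 at (3,1):
0 0 0 0
0 0 0 0
0 0 0 0
0 0 0 0

Lights still on: 0

Answer: yes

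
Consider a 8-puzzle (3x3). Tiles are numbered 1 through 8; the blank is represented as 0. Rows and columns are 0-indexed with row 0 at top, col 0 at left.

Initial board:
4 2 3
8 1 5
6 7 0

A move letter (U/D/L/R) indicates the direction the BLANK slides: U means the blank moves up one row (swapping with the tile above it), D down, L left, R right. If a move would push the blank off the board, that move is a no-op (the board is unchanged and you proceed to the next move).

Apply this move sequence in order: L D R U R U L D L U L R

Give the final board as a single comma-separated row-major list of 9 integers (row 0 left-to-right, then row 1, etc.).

After move 1 (L):
4 2 3
8 1 5
6 0 7

After move 2 (D):
4 2 3
8 1 5
6 0 7

After move 3 (R):
4 2 3
8 1 5
6 7 0

After move 4 (U):
4 2 3
8 1 0
6 7 5

After move 5 (R):
4 2 3
8 1 0
6 7 5

After move 6 (U):
4 2 0
8 1 3
6 7 5

After move 7 (L):
4 0 2
8 1 3
6 7 5

After move 8 (D):
4 1 2
8 0 3
6 7 5

After move 9 (L):
4 1 2
0 8 3
6 7 5

After move 10 (U):
0 1 2
4 8 3
6 7 5

After move 11 (L):
0 1 2
4 8 3
6 7 5

After move 12 (R):
1 0 2
4 8 3
6 7 5

Answer: 1, 0, 2, 4, 8, 3, 6, 7, 5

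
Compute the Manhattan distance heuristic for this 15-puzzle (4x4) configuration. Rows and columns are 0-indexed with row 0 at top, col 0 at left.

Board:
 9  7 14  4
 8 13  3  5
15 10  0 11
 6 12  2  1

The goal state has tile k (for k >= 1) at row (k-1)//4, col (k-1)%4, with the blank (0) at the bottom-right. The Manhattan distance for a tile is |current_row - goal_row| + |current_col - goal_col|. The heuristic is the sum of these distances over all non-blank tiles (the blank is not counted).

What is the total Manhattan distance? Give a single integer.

Answer: 38

Derivation:
Tile 9: (0,0)->(2,0) = 2
Tile 7: (0,1)->(1,2) = 2
Tile 14: (0,2)->(3,1) = 4
Tile 4: (0,3)->(0,3) = 0
Tile 8: (1,0)->(1,3) = 3
Tile 13: (1,1)->(3,0) = 3
Tile 3: (1,2)->(0,2) = 1
Tile 5: (1,3)->(1,0) = 3
Tile 15: (2,0)->(3,2) = 3
Tile 10: (2,1)->(2,1) = 0
Tile 11: (2,3)->(2,2) = 1
Tile 6: (3,0)->(1,1) = 3
Tile 12: (3,1)->(2,3) = 3
Tile 2: (3,2)->(0,1) = 4
Tile 1: (3,3)->(0,0) = 6
Sum: 2 + 2 + 4 + 0 + 3 + 3 + 1 + 3 + 3 + 0 + 1 + 3 + 3 + 4 + 6 = 38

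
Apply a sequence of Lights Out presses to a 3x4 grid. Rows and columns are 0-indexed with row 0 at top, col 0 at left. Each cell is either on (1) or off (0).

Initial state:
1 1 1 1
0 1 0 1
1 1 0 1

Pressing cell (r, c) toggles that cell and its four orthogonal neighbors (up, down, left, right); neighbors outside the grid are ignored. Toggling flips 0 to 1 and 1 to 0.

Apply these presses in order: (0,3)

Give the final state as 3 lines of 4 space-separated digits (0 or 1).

After press 1 at (0,3):
1 1 0 0
0 1 0 0
1 1 0 1

Answer: 1 1 0 0
0 1 0 0
1 1 0 1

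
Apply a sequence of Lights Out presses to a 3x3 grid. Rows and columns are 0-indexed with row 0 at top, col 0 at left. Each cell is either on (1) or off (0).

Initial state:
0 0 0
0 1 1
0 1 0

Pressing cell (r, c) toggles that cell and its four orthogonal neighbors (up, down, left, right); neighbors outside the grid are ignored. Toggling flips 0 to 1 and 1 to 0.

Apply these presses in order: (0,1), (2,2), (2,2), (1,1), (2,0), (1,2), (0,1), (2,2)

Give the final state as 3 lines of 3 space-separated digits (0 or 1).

After press 1 at (0,1):
1 1 1
0 0 1
0 1 0

After press 2 at (2,2):
1 1 1
0 0 0
0 0 1

After press 3 at (2,2):
1 1 1
0 0 1
0 1 0

After press 4 at (1,1):
1 0 1
1 1 0
0 0 0

After press 5 at (2,0):
1 0 1
0 1 0
1 1 0

After press 6 at (1,2):
1 0 0
0 0 1
1 1 1

After press 7 at (0,1):
0 1 1
0 1 1
1 1 1

After press 8 at (2,2):
0 1 1
0 1 0
1 0 0

Answer: 0 1 1
0 1 0
1 0 0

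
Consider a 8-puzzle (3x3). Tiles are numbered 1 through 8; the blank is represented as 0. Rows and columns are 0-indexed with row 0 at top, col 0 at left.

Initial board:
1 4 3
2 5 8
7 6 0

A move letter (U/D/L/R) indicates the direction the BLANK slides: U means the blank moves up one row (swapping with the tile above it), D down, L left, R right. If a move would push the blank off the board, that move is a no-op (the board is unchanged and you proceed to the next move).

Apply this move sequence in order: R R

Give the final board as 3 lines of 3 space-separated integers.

Answer: 1 4 3
2 5 8
7 6 0

Derivation:
After move 1 (R):
1 4 3
2 5 8
7 6 0

After move 2 (R):
1 4 3
2 5 8
7 6 0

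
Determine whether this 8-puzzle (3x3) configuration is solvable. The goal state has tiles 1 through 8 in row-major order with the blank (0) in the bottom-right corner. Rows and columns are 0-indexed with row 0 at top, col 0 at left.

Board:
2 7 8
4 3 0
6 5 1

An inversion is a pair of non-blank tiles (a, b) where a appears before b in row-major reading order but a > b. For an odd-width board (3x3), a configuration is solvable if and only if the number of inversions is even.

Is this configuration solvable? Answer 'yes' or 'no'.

Inversions (pairs i<j in row-major order where tile[i] > tile[j] > 0): 17
17 is odd, so the puzzle is not solvable.

Answer: no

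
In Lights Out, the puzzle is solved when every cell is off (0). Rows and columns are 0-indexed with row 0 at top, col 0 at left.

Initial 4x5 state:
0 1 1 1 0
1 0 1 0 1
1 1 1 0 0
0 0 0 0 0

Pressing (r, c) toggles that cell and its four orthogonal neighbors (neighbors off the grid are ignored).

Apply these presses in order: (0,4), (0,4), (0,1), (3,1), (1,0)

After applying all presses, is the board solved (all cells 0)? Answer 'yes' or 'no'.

After press 1 at (0,4):
0 1 1 0 1
1 0 1 0 0
1 1 1 0 0
0 0 0 0 0

After press 2 at (0,4):
0 1 1 1 0
1 0 1 0 1
1 1 1 0 0
0 0 0 0 0

After press 3 at (0,1):
1 0 0 1 0
1 1 1 0 1
1 1 1 0 0
0 0 0 0 0

After press 4 at (3,1):
1 0 0 1 0
1 1 1 0 1
1 0 1 0 0
1 1 1 0 0

After press 5 at (1,0):
0 0 0 1 0
0 0 1 0 1
0 0 1 0 0
1 1 1 0 0

Lights still on: 7

Answer: no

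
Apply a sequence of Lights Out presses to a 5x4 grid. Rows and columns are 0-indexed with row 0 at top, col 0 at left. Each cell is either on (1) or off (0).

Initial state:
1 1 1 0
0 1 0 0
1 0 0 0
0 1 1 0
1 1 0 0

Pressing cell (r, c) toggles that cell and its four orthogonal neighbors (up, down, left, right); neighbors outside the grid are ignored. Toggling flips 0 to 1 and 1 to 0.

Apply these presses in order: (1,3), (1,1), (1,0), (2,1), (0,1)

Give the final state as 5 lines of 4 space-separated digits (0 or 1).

After press 1 at (1,3):
1 1 1 1
0 1 1 1
1 0 0 1
0 1 1 0
1 1 0 0

After press 2 at (1,1):
1 0 1 1
1 0 0 1
1 1 0 1
0 1 1 0
1 1 0 0

After press 3 at (1,0):
0 0 1 1
0 1 0 1
0 1 0 1
0 1 1 0
1 1 0 0

After press 4 at (2,1):
0 0 1 1
0 0 0 1
1 0 1 1
0 0 1 0
1 1 0 0

After press 5 at (0,1):
1 1 0 1
0 1 0 1
1 0 1 1
0 0 1 0
1 1 0 0

Answer: 1 1 0 1
0 1 0 1
1 0 1 1
0 0 1 0
1 1 0 0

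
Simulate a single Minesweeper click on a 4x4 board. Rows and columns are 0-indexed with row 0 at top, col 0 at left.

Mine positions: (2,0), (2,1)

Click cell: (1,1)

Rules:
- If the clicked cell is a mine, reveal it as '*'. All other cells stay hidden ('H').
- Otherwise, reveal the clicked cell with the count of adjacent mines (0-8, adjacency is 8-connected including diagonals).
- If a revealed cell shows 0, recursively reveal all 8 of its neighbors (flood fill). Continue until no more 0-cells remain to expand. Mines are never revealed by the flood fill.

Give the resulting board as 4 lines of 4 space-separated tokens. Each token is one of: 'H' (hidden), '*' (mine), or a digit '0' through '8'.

H H H H
H 2 H H
H H H H
H H H H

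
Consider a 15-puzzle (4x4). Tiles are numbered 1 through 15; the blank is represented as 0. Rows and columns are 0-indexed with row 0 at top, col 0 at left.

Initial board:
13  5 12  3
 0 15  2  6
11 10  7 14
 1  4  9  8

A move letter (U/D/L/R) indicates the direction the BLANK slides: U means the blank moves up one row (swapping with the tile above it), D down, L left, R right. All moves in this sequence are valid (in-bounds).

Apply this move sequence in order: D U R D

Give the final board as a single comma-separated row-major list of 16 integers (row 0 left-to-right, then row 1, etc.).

After move 1 (D):
13  5 12  3
11 15  2  6
 0 10  7 14
 1  4  9  8

After move 2 (U):
13  5 12  3
 0 15  2  6
11 10  7 14
 1  4  9  8

After move 3 (R):
13  5 12  3
15  0  2  6
11 10  7 14
 1  4  9  8

After move 4 (D):
13  5 12  3
15 10  2  6
11  0  7 14
 1  4  9  8

Answer: 13, 5, 12, 3, 15, 10, 2, 6, 11, 0, 7, 14, 1, 4, 9, 8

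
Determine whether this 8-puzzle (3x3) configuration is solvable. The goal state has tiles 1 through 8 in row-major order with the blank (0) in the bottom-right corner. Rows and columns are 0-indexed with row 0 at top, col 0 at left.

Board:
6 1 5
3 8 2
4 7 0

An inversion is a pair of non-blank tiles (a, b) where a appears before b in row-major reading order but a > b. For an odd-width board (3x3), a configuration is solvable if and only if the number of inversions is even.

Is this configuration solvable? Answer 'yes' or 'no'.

Answer: yes

Derivation:
Inversions (pairs i<j in row-major order where tile[i] > tile[j] > 0): 12
12 is even, so the puzzle is solvable.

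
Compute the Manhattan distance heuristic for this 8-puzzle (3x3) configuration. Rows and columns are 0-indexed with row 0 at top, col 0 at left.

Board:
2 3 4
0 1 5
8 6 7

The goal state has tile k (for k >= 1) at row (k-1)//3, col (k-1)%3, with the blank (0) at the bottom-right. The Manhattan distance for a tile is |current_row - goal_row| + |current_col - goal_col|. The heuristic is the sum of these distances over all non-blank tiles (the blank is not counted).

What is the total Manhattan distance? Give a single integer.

Answer: 13

Derivation:
Tile 2: (0,0)->(0,1) = 1
Tile 3: (0,1)->(0,2) = 1
Tile 4: (0,2)->(1,0) = 3
Tile 1: (1,1)->(0,0) = 2
Tile 5: (1,2)->(1,1) = 1
Tile 8: (2,0)->(2,1) = 1
Tile 6: (2,1)->(1,2) = 2
Tile 7: (2,2)->(2,0) = 2
Sum: 1 + 1 + 3 + 2 + 1 + 1 + 2 + 2 = 13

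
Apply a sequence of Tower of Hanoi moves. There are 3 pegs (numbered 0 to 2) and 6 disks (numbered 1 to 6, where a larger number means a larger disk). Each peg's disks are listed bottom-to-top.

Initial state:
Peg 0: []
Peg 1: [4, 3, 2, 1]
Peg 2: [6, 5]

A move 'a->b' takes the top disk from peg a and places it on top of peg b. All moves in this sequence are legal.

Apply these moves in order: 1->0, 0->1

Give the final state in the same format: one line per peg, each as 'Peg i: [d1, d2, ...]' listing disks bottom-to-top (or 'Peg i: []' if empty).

After move 1 (1->0):
Peg 0: [1]
Peg 1: [4, 3, 2]
Peg 2: [6, 5]

After move 2 (0->1):
Peg 0: []
Peg 1: [4, 3, 2, 1]
Peg 2: [6, 5]

Answer: Peg 0: []
Peg 1: [4, 3, 2, 1]
Peg 2: [6, 5]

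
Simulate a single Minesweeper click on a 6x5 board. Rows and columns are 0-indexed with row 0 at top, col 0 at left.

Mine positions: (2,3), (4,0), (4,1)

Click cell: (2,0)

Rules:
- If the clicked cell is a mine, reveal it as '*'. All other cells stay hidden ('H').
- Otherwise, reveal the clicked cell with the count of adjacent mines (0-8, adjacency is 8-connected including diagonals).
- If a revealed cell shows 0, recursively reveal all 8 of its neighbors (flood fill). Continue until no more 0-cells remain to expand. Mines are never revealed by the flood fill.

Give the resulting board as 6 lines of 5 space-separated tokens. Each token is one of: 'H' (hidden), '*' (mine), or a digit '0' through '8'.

0 0 0 0 0
0 0 1 1 1
0 0 1 H H
2 2 2 H H
H H H H H
H H H H H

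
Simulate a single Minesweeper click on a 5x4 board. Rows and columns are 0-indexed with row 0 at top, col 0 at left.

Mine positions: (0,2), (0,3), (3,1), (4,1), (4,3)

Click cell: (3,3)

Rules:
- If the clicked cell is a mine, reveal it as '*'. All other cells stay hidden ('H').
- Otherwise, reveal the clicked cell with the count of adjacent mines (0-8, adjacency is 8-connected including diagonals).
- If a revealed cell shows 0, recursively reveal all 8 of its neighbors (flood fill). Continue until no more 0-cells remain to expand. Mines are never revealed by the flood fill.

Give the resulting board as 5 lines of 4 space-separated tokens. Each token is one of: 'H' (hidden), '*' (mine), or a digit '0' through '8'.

H H H H
H H H H
H H H H
H H H 1
H H H H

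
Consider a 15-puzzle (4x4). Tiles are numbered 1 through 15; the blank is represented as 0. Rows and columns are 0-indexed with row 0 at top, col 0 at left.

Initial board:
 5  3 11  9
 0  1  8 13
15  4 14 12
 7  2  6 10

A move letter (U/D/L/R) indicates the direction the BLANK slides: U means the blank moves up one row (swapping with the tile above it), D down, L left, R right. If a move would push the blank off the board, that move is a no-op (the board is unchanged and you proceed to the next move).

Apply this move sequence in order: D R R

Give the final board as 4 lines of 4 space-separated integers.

After move 1 (D):
 5  3 11  9
15  1  8 13
 0  4 14 12
 7  2  6 10

After move 2 (R):
 5  3 11  9
15  1  8 13
 4  0 14 12
 7  2  6 10

After move 3 (R):
 5  3 11  9
15  1  8 13
 4 14  0 12
 7  2  6 10

Answer:  5  3 11  9
15  1  8 13
 4 14  0 12
 7  2  6 10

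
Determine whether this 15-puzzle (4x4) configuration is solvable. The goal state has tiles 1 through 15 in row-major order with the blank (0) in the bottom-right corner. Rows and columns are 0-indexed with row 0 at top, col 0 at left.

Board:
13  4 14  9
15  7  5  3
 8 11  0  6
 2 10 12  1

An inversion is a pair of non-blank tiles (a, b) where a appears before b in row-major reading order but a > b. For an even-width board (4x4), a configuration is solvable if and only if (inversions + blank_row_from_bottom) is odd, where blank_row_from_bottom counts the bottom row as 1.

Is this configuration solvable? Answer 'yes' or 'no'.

Inversions: 65
Blank is in row 2 (0-indexed from top), which is row 2 counting from the bottom (bottom = 1).
65 + 2 = 67, which is odd, so the puzzle is solvable.

Answer: yes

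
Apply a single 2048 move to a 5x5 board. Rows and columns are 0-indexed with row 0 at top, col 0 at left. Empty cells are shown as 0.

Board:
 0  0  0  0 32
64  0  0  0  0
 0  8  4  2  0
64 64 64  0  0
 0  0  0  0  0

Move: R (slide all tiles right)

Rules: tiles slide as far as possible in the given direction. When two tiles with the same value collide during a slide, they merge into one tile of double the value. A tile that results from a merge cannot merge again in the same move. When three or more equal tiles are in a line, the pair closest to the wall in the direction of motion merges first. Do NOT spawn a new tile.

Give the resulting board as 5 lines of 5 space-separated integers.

Slide right:
row 0: [0, 0, 0, 0, 32] -> [0, 0, 0, 0, 32]
row 1: [64, 0, 0, 0, 0] -> [0, 0, 0, 0, 64]
row 2: [0, 8, 4, 2, 0] -> [0, 0, 8, 4, 2]
row 3: [64, 64, 64, 0, 0] -> [0, 0, 0, 64, 128]
row 4: [0, 0, 0, 0, 0] -> [0, 0, 0, 0, 0]

Answer:   0   0   0   0  32
  0   0   0   0  64
  0   0   8   4   2
  0   0   0  64 128
  0   0   0   0   0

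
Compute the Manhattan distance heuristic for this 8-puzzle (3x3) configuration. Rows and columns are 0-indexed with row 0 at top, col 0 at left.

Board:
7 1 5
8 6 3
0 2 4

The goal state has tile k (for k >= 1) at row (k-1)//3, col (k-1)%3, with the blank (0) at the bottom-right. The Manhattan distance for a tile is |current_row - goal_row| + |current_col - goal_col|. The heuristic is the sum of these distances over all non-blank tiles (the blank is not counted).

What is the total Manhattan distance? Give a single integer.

Tile 7: (0,0)->(2,0) = 2
Tile 1: (0,1)->(0,0) = 1
Tile 5: (0,2)->(1,1) = 2
Tile 8: (1,0)->(2,1) = 2
Tile 6: (1,1)->(1,2) = 1
Tile 3: (1,2)->(0,2) = 1
Tile 2: (2,1)->(0,1) = 2
Tile 4: (2,2)->(1,0) = 3
Sum: 2 + 1 + 2 + 2 + 1 + 1 + 2 + 3 = 14

Answer: 14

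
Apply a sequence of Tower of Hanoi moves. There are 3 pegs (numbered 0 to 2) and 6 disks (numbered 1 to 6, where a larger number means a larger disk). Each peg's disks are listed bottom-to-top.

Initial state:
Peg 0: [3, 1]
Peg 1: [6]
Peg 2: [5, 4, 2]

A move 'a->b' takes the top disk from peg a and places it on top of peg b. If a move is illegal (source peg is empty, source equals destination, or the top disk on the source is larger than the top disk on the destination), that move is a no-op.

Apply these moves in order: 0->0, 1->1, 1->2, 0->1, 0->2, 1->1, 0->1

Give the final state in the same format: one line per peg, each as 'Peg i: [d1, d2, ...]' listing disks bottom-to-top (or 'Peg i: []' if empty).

Answer: Peg 0: [3]
Peg 1: [6, 1]
Peg 2: [5, 4, 2]

Derivation:
After move 1 (0->0):
Peg 0: [3, 1]
Peg 1: [6]
Peg 2: [5, 4, 2]

After move 2 (1->1):
Peg 0: [3, 1]
Peg 1: [6]
Peg 2: [5, 4, 2]

After move 3 (1->2):
Peg 0: [3, 1]
Peg 1: [6]
Peg 2: [5, 4, 2]

After move 4 (0->1):
Peg 0: [3]
Peg 1: [6, 1]
Peg 2: [5, 4, 2]

After move 5 (0->2):
Peg 0: [3]
Peg 1: [6, 1]
Peg 2: [5, 4, 2]

After move 6 (1->1):
Peg 0: [3]
Peg 1: [6, 1]
Peg 2: [5, 4, 2]

After move 7 (0->1):
Peg 0: [3]
Peg 1: [6, 1]
Peg 2: [5, 4, 2]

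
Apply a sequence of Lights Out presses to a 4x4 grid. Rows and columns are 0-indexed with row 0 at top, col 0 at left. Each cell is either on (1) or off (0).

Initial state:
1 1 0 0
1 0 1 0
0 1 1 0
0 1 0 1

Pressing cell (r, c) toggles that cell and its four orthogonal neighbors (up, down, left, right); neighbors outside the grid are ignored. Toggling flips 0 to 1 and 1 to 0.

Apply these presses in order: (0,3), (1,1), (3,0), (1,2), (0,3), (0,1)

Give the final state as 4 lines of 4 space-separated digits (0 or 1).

After press 1 at (0,3):
1 1 1 1
1 0 1 1
0 1 1 0
0 1 0 1

After press 2 at (1,1):
1 0 1 1
0 1 0 1
0 0 1 0
0 1 0 1

After press 3 at (3,0):
1 0 1 1
0 1 0 1
1 0 1 0
1 0 0 1

After press 4 at (1,2):
1 0 0 1
0 0 1 0
1 0 0 0
1 0 0 1

After press 5 at (0,3):
1 0 1 0
0 0 1 1
1 0 0 0
1 0 0 1

After press 6 at (0,1):
0 1 0 0
0 1 1 1
1 0 0 0
1 0 0 1

Answer: 0 1 0 0
0 1 1 1
1 0 0 0
1 0 0 1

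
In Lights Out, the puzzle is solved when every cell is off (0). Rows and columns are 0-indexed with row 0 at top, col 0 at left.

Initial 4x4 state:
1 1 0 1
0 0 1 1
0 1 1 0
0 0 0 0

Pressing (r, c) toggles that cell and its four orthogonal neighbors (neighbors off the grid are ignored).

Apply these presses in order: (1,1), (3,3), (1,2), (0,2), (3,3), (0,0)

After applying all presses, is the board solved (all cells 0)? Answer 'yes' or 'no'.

After press 1 at (1,1):
1 0 0 1
1 1 0 1
0 0 1 0
0 0 0 0

After press 2 at (3,3):
1 0 0 1
1 1 0 1
0 0 1 1
0 0 1 1

After press 3 at (1,2):
1 0 1 1
1 0 1 0
0 0 0 1
0 0 1 1

After press 4 at (0,2):
1 1 0 0
1 0 0 0
0 0 0 1
0 0 1 1

After press 5 at (3,3):
1 1 0 0
1 0 0 0
0 0 0 0
0 0 0 0

After press 6 at (0,0):
0 0 0 0
0 0 0 0
0 0 0 0
0 0 0 0

Lights still on: 0

Answer: yes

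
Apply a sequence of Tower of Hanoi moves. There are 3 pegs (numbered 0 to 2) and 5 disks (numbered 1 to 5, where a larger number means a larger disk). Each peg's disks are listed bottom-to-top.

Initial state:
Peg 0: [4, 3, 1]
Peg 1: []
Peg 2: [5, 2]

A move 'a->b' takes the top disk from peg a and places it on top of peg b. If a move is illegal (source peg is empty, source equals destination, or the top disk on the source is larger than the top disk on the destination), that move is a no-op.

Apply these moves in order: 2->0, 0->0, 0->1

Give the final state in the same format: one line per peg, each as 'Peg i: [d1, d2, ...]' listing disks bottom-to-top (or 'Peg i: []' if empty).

Answer: Peg 0: [4, 3]
Peg 1: [1]
Peg 2: [5, 2]

Derivation:
After move 1 (2->0):
Peg 0: [4, 3, 1]
Peg 1: []
Peg 2: [5, 2]

After move 2 (0->0):
Peg 0: [4, 3, 1]
Peg 1: []
Peg 2: [5, 2]

After move 3 (0->1):
Peg 0: [4, 3]
Peg 1: [1]
Peg 2: [5, 2]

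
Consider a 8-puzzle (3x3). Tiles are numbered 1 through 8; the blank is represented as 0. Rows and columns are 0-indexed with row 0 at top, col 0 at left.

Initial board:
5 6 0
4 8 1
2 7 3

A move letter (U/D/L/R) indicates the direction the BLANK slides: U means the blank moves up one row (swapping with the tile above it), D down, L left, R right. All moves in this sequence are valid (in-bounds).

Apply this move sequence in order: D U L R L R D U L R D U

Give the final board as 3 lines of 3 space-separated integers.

Answer: 5 6 0
4 8 1
2 7 3

Derivation:
After move 1 (D):
5 6 1
4 8 0
2 7 3

After move 2 (U):
5 6 0
4 8 1
2 7 3

After move 3 (L):
5 0 6
4 8 1
2 7 3

After move 4 (R):
5 6 0
4 8 1
2 7 3

After move 5 (L):
5 0 6
4 8 1
2 7 3

After move 6 (R):
5 6 0
4 8 1
2 7 3

After move 7 (D):
5 6 1
4 8 0
2 7 3

After move 8 (U):
5 6 0
4 8 1
2 7 3

After move 9 (L):
5 0 6
4 8 1
2 7 3

After move 10 (R):
5 6 0
4 8 1
2 7 3

After move 11 (D):
5 6 1
4 8 0
2 7 3

After move 12 (U):
5 6 0
4 8 1
2 7 3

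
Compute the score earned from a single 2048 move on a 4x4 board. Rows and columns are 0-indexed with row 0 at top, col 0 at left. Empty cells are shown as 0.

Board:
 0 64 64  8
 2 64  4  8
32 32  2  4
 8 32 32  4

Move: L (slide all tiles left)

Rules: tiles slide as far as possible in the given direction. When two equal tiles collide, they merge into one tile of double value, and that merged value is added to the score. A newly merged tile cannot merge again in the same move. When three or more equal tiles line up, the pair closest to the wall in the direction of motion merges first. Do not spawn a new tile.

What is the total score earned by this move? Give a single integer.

Answer: 256

Derivation:
Slide left:
row 0: [0, 64, 64, 8] -> [128, 8, 0, 0]  score +128 (running 128)
row 1: [2, 64, 4, 8] -> [2, 64, 4, 8]  score +0 (running 128)
row 2: [32, 32, 2, 4] -> [64, 2, 4, 0]  score +64 (running 192)
row 3: [8, 32, 32, 4] -> [8, 64, 4, 0]  score +64 (running 256)
Board after move:
128   8   0   0
  2  64   4   8
 64   2   4   0
  8  64   4   0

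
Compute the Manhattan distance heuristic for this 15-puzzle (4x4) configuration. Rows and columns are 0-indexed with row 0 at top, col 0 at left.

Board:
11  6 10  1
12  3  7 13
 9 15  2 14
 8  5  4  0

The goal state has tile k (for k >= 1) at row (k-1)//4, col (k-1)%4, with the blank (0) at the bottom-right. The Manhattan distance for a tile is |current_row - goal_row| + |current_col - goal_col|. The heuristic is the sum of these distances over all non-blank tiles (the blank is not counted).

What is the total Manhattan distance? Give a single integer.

Answer: 42

Derivation:
Tile 11: (0,0)->(2,2) = 4
Tile 6: (0,1)->(1,1) = 1
Tile 10: (0,2)->(2,1) = 3
Tile 1: (0,3)->(0,0) = 3
Tile 12: (1,0)->(2,3) = 4
Tile 3: (1,1)->(0,2) = 2
Tile 7: (1,2)->(1,2) = 0
Tile 13: (1,3)->(3,0) = 5
Tile 9: (2,0)->(2,0) = 0
Tile 15: (2,1)->(3,2) = 2
Tile 2: (2,2)->(0,1) = 3
Tile 14: (2,3)->(3,1) = 3
Tile 8: (3,0)->(1,3) = 5
Tile 5: (3,1)->(1,0) = 3
Tile 4: (3,2)->(0,3) = 4
Sum: 4 + 1 + 3 + 3 + 4 + 2 + 0 + 5 + 0 + 2 + 3 + 3 + 5 + 3 + 4 = 42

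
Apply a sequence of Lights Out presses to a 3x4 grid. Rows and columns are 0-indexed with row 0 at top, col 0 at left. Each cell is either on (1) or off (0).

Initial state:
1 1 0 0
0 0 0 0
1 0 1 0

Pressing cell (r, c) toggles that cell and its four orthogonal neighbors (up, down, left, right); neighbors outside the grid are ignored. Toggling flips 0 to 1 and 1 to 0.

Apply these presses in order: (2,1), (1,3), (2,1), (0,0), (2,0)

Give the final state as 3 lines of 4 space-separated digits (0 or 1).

Answer: 0 0 0 1
0 0 1 1
0 1 1 1

Derivation:
After press 1 at (2,1):
1 1 0 0
0 1 0 0
0 1 0 0

After press 2 at (1,3):
1 1 0 1
0 1 1 1
0 1 0 1

After press 3 at (2,1):
1 1 0 1
0 0 1 1
1 0 1 1

After press 4 at (0,0):
0 0 0 1
1 0 1 1
1 0 1 1

After press 5 at (2,0):
0 0 0 1
0 0 1 1
0 1 1 1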